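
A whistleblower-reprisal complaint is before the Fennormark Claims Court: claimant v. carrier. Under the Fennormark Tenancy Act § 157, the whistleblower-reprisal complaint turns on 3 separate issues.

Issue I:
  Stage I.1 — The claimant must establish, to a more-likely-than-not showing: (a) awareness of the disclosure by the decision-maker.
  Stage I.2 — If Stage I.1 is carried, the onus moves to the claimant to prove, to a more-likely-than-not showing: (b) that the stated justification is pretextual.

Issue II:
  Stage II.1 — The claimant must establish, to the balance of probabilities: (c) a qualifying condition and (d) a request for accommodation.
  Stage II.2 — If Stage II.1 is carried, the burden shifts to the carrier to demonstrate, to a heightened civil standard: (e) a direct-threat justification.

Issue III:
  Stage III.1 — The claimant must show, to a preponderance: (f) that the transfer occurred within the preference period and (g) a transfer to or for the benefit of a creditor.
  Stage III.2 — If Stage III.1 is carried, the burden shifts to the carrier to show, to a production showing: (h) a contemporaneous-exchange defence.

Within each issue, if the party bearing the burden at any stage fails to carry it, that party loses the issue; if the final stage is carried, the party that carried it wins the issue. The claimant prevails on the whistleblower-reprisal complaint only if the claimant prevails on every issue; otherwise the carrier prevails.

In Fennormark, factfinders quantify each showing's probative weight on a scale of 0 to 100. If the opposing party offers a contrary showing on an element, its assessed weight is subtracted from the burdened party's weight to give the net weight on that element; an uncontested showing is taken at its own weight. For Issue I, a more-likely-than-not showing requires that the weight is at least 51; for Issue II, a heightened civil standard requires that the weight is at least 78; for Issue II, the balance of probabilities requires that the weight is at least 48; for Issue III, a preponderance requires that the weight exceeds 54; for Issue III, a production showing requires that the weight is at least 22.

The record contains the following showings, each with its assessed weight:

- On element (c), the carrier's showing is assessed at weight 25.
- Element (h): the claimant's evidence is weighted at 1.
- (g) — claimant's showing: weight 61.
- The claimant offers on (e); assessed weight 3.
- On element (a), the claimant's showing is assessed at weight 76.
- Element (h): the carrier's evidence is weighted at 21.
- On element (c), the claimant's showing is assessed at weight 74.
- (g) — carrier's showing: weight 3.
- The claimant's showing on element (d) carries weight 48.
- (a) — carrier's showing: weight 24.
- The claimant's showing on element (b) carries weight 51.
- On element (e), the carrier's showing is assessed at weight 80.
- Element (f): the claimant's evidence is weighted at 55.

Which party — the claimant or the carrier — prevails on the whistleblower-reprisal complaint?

— Issue I —
Stage I.1 — burden on claimant; standard: a more-likely-than-not showing (weight is at least 51).
    (a): 76 − 24 = 52 ≥ 51 [met]
  Stage I.1 carried; the burden remains with the claimant.
Stage I.2 — burden on claimant; standard: a more-likely-than-not showing (weight is at least 51).
    (b): 51 ≥ 51 [met]
  All elements met at the final stage.
Every stage carried; the claimant prevails on this issue.
— Issue II —
At Stage II.1 the claimant must meet the balance of probabilities (weight is at least 48): on (c) the weight is 74 less the opposing 25 gives net 49, which does reach 48, so (c) meets the standard; on (d) the weight is 48, ≥ 48, so (d) meets the standard.
  All elements met. The burden passes to the carrier.
At Stage II.2 the carrier must meet a heightened civil standard (weight is at least 78): on (e) the weight is 80 less the opposing 3 gives net 77, which does not reach 78, so (e) does not meet the standard.
  The carrier does not carry Stage II.2.
The analysis ends at Stage II.2; the claimant prevails on this issue.
— Issue III —
Stage III.1 — burden on claimant; standard: a preponderance (weight exceeds 54).
    (f): 55 > 54 [met]
    (g): 61 − 3 = 58 > 54 [met]
  Stage III.1 carried; the burden shifts to the carrier.
Stage III.2 — burden on carrier; standard: a production showing (weight is at least 22).
    (h): 21 − 1 = 20 < 22 [not met]
  Stage III.2 not carried; the carrier fails its burden.
The analysis ends at Stage III.2; the claimant prevails on this issue.
Per-issue: Issue I → claimant; Issue II → claimant; Issue III → claimant. The claimant must prevail on every issue; overall, the claimant prevails.

claimant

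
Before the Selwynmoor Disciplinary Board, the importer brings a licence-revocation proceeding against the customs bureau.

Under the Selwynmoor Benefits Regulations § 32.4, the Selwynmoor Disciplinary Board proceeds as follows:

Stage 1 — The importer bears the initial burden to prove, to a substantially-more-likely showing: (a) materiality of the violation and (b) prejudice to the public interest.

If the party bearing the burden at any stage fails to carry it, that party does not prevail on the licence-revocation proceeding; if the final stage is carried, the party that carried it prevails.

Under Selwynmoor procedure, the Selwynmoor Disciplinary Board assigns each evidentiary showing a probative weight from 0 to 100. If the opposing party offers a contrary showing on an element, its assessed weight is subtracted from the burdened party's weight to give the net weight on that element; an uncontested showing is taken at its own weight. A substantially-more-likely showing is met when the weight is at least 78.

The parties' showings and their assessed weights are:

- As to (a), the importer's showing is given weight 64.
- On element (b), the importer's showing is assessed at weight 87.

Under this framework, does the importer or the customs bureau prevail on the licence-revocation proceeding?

Stage 1 (importer, a substantially-more-likely showing, weight is at least 78): (a) 64 < 78 — fails; (b) 87 ≥ 78 — meets.
  Stage 1 not carried; the importer fails its burden.
The analysis ends at Stage 1; the customs bureau prevails.

customs bureau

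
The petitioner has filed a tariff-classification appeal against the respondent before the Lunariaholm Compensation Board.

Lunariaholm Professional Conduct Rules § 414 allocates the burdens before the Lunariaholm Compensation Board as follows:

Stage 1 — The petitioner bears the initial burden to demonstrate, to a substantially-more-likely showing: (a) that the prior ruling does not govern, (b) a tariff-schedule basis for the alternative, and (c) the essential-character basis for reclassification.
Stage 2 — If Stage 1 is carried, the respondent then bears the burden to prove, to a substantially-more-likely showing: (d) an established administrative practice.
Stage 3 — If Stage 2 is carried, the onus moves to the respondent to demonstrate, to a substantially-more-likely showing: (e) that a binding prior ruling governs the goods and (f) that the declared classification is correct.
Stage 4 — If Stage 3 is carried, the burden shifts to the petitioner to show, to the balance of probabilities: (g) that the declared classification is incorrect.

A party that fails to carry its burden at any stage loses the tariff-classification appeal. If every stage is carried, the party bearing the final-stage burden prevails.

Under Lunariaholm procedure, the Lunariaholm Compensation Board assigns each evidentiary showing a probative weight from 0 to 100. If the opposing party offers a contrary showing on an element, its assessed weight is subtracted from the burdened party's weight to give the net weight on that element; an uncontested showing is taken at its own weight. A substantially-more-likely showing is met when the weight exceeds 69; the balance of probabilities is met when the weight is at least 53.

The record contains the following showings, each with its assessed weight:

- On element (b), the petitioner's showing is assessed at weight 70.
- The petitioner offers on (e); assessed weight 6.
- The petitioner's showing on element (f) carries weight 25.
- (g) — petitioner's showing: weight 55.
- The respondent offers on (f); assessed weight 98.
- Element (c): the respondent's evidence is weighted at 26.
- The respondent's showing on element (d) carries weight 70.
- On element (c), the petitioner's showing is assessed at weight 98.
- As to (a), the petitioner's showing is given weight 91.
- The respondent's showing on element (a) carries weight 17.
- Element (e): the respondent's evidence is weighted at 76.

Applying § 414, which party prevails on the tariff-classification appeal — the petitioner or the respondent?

petitioner

At Stage 1 the petitioner must meet a substantially-more-likely showing (weight exceeds 69): on (a) the weight is 91 less the opposing 17 gives net 74, > 69, so (a) meets the standard; on (b) the weight is 70, which does exceed 69, so (b) meets the standard; on (c) the weight is 98 less the opposing 26 gives net 72, which does exceed 69, so (c) meets the standard.
  Stage 1 carried; the burden shifts to the respondent.
At Stage 2 the respondent must meet a substantially-more-likely showing (weight exceeds 69): on (d) the weight is 70, > 69, so (d) meets the standard.
  All elements met. The respondent retains the burden for Stage 3.
At Stage 3 the respondent must meet a substantially-more-likely showing (weight exceeds 69): on (e) the weight is 76 less the opposing 6 gives net 70, which does exceed 69, so (e) meets the standard; on (f) the weight is 98 less the opposing 25 gives net 73, > 69, so (f) meets the standard.
  Stage 3 carried; the burden shifts to the petitioner.
At Stage 4 the petitioner must meet the balance of probabilities (weight is at least 53): on (g) the weight is 55, which does reach 53, so (g) meets the standard.
  The petitioner carries the last stage.
All stages carried — the petitioner prevails.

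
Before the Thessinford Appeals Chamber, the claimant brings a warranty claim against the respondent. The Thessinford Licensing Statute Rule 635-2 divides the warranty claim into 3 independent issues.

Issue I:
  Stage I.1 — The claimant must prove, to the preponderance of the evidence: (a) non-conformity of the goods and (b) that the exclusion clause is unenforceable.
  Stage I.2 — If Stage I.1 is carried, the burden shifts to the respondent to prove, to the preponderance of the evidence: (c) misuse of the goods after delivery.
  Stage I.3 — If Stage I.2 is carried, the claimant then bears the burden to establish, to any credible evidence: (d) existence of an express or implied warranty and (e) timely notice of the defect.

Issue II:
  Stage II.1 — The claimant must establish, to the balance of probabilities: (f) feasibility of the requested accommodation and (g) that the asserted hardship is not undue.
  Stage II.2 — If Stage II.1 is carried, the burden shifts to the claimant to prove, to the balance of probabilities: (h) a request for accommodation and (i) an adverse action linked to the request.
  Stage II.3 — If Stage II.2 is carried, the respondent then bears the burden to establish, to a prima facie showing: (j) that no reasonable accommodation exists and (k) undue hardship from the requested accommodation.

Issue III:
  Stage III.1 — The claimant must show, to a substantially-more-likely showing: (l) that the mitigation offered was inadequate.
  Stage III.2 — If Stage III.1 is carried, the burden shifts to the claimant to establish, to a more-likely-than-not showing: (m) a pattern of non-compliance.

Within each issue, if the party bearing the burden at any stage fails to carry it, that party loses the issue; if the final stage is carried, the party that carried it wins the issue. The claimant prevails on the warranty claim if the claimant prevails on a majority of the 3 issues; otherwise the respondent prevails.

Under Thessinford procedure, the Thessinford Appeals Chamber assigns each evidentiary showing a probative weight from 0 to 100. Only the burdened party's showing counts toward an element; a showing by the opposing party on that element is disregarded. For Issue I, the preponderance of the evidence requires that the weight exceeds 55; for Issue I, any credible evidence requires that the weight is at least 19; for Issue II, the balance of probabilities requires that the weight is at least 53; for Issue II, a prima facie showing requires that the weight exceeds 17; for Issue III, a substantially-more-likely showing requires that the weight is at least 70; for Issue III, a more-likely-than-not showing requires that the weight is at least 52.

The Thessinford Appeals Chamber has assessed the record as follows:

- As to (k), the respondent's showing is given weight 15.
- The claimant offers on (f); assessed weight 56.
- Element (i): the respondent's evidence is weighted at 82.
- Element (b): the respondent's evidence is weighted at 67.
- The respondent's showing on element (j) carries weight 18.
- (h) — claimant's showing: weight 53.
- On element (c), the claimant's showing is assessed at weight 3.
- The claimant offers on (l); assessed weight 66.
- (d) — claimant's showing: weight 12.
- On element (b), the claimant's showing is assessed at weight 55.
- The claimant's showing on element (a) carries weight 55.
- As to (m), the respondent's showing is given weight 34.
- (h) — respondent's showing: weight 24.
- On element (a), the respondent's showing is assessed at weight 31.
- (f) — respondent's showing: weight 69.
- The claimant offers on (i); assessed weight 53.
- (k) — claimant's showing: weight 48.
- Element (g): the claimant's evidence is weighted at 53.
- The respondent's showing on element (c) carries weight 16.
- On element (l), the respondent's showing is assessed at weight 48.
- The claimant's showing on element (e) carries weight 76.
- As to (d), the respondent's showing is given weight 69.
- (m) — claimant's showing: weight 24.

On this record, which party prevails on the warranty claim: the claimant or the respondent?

— Issue I —
Stage I.1 — burden on claimant; standard: the preponderance of the evidence (weight exceeds 55).
    (a): 55 (respondent's 31 disregarded) ≤ 55 [not met]
    (b): 55 (respondent's 67 disregarded) ≤ 55 [not met]
  Not every element is met, so the claimant fails to carry Stage I.1.
The analysis ends at Stage I.1; the respondent prevails on this issue.
— Issue II —
Stage II.1 — burden on claimant; standard: the balance of probabilities (weight is at least 53).
    (f): 56 (respondent's 69 disregarded) ≥ 53 [met]
    (g): 53 ≥ 53 [met]
  Stage II.1 is satisfied; the claimant continues to bear the burden.
Stage II.2 — burden on claimant; standard: the balance of probabilities (weight is at least 53).
    (h): 53 (respondent's 24 disregarded) ≥ 53 [met]
    (i): 53 (respondent's 82 disregarded) ≥ 53 [met]
  The claimant carries Stage II.2; the respondent now bears the burden.
Stage II.3 — burden on respondent; standard: a prima facie showing (weight exceeds 17).
    (j): 18 > 17 [met]
    (k): 15 (claimant's 48 disregarded) ≤ 17 [not met]
  Not every element is met, so the respondent fails to carry Stage II.3.
So the claimant prevails on this issue.
— Issue III —
At Stage III.1 the claimant must meet a substantially-more-likely showing (weight is at least 70): on (l) the weight is 66 (the respondent's 48 is given no effect), which does not reach 70, so (l) does not meet the standard.
  The claimant does not carry Stage III.1.
The analysis ends at Stage III.1; the respondent prevails on this issue.
Per-issue: Issue I → respondent; Issue II → claimant; Issue III → respondent. The claimant must prevail on a majority of issues; overall, the respondent prevails.

respondent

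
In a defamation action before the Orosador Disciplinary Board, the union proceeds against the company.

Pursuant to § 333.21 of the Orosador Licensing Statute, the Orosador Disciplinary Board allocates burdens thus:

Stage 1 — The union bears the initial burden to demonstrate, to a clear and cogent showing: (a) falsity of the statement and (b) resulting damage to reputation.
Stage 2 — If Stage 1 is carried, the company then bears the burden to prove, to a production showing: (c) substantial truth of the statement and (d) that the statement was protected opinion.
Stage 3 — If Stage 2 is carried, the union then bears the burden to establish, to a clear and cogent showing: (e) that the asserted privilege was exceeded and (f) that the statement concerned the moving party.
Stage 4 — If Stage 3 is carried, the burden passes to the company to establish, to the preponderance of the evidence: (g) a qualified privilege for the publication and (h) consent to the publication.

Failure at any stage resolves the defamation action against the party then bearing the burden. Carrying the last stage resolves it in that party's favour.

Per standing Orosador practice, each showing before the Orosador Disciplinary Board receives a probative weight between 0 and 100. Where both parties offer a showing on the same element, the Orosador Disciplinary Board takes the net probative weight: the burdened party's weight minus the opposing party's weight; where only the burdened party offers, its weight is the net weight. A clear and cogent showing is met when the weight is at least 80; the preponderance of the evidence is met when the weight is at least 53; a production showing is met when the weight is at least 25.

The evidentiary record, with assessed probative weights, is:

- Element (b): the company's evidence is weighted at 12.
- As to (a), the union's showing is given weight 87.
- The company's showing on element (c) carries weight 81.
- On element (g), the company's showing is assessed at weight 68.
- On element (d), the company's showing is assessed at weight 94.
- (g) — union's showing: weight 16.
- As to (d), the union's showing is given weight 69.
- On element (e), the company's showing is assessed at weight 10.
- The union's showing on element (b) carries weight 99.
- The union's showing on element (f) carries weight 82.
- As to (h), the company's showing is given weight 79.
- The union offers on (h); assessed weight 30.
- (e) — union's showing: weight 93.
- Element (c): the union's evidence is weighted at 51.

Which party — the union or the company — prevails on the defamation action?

union

Stage 1 — burden on union; standard: a clear and cogent showing (weight is at least 80).
    (a): 87 ≥ 80 [met]
    (b): 99 − 12 = 87 ≥ 80 [met]
  The union carries Stage 1; the company now bears the burden.
Stage 2 — burden on company; standard: a production showing (weight is at least 25).
    (c): 81 − 51 = 30 ≥ 25 [met]
    (d): 94 − 69 = 25 ≥ 25 [met]
  Stage 2 carried; the burden shifts to the union.
Stage 3 — burden on union; standard: a clear and cogent showing (weight is at least 80).
    (e): 93 − 10 = 83 ≥ 80 [met]
    (f): 82 ≥ 80 [met]
  Stage 3 carried; the burden shifts to the company.
Stage 4 — burden on company; standard: the preponderance of the evidence (weight is at least 53).
    (g): 68 − 16 = 52 < 53 [not met]
    (h): 79 − 30 = 49 < 53 [not met]
  Stage 4 not carried; the company fails its burden.
So the union prevails.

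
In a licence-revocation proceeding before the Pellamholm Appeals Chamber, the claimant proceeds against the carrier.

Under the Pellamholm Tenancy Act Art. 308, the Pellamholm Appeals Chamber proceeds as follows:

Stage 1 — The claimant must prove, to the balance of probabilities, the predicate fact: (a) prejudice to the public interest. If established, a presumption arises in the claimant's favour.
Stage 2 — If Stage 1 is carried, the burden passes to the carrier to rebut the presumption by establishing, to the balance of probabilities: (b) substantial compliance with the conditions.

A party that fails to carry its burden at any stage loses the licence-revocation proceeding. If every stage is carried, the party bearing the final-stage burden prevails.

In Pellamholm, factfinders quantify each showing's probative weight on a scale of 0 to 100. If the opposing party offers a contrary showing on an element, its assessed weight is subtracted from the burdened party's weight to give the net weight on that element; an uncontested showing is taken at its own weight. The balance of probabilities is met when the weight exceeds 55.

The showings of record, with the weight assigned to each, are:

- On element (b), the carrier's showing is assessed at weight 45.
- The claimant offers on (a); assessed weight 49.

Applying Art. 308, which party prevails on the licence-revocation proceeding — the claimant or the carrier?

carrier

Stage 1 (claimant, the balance of probabilities, weight exceeds 55): (a) 49 ≤ 55 — fails.
  Stage 1 not carried; the claimant fails its burden.
The analysis ends at Stage 1; the carrier prevails.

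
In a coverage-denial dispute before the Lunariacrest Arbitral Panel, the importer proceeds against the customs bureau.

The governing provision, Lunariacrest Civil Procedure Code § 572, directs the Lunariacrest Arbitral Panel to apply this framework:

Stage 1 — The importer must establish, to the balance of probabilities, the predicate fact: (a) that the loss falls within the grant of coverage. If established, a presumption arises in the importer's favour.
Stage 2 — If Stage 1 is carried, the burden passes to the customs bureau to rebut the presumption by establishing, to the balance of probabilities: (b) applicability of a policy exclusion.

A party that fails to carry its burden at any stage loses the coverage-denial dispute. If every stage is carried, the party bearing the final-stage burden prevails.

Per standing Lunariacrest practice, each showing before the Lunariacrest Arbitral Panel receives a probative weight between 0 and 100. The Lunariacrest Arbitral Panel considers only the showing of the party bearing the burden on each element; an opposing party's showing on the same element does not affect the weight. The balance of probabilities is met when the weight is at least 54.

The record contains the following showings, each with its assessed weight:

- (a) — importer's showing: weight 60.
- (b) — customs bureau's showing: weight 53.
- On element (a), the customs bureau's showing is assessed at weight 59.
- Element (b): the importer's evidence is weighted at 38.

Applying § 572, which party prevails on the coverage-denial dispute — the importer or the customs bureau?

importer

Stage 1 — burden on importer; standard: the balance of probabilities (weight is at least 54).
    (a): 60 (customs bureau's 59 disregarded) ≥ 54 [met]
  Stage 1 carried; the burden shifts to the customs bureau.
Stage 2 — burden on customs bureau; standard: the balance of probabilities (weight is at least 54).
    (b): 53 (importer's 38 disregarded) < 54 [not met]
  The customs bureau does not carry Stage 2.
The importer prevails.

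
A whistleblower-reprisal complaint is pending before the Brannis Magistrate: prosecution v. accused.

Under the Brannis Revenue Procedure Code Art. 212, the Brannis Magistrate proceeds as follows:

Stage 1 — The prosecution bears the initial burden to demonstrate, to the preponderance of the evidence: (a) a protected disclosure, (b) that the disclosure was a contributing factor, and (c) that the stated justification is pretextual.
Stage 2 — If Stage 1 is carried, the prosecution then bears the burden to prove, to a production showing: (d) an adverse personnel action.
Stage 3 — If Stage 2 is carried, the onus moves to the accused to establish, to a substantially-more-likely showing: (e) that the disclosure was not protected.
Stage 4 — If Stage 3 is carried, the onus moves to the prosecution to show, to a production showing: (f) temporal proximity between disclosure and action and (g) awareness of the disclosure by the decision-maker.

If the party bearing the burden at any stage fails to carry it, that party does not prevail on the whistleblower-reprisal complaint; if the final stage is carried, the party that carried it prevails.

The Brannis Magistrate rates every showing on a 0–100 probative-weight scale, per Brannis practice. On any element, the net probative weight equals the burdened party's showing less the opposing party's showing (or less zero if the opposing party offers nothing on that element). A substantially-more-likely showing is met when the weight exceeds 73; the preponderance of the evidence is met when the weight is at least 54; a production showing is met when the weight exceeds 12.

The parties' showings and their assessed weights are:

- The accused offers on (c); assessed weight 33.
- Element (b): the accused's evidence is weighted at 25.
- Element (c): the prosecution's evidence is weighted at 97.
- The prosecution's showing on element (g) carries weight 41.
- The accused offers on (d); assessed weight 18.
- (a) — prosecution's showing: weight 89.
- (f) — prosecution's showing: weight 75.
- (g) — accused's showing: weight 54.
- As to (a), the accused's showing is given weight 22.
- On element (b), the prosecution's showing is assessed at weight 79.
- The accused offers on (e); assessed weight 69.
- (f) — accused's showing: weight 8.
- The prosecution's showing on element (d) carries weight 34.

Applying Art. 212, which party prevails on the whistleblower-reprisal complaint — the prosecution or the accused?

prosecution

Stage 1 (prosecution, the preponderance of the evidence, weight is at least 54): (a) net 89−22=67 ≥ 54 — meets; (b) net 79−25=54 ≥ 54 — meets; (c) net 97−33=64 ≥ 54 — meets.
  Stage 1 carried; the burden remains with the prosecution.
Stage 2 (prosecution, a production showing, weight exceeds 12): (d) net 34−18=16 > 12 — meets.
  Stage 2 carried; the burden shifts to the accused.
Stage 3 (accused, a substantially-more-likely showing, weight exceeds 73): (e) 69 ≤ 73 — fails.
  The accused does not carry Stage 3.
So the prosecution prevails.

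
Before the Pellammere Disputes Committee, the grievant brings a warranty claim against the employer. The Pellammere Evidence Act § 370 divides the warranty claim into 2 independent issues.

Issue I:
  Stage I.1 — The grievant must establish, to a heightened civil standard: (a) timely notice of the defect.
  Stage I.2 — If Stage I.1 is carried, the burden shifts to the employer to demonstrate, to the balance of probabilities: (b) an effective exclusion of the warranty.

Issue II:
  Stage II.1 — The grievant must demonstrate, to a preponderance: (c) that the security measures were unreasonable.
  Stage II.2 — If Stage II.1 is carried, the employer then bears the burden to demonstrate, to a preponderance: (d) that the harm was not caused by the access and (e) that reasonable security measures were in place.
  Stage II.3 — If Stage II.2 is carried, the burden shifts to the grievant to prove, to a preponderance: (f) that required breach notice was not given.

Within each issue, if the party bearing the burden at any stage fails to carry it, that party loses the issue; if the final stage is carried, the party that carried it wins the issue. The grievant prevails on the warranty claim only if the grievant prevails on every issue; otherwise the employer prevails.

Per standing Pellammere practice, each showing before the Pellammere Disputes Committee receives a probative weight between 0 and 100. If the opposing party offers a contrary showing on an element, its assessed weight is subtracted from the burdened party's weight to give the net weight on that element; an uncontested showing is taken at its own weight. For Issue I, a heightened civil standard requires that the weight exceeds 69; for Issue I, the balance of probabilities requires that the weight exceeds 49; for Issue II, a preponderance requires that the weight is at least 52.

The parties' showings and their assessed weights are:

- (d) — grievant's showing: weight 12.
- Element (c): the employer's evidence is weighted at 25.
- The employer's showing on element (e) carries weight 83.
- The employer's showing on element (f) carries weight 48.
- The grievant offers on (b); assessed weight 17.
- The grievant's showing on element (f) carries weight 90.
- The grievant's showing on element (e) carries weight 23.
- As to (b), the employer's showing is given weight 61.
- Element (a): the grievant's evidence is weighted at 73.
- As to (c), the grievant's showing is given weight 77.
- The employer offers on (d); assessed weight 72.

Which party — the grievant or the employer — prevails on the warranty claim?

— Issue I —
Stage I.1 (grievant, a heightened civil standard, weight exceeds 69): (a) 73 > 69 — meets.
  Stage I.1 is satisfied; the onus moves to the employer.
Stage I.2 (employer, the balance of probabilities, weight exceeds 49): (b) net 61−17=44 ≤ 49 — fails.
  The employer does not carry Stage I.2.
The analysis ends at Stage I.2; the grievant prevails on this issue.
— Issue II —
Stage II.1 — burden on grievant; standard: a preponderance (weight is at least 52).
    (c): 77 − 25 = 52 ≥ 52 [met]
  The grievant carries Stage II.1; the employer now bears the burden.
Stage II.2 — burden on employer; standard: a preponderance (weight is at least 52).
    (d): 72 − 12 = 60 ≥ 52 [met]
    (e): 83 − 23 = 60 ≥ 52 [met]
  The employer carries Stage II.2; the grievant now bears the burden.
Stage II.3 — burden on grievant; standard: a preponderance (weight is at least 52).
    (f): 90 − 48 = 42 < 52 [not met]
  The grievant does not carry Stage II.3.
The employer prevails on this issue.
Per-issue: Issue I → grievant; Issue II → employer. The grievant must prevail on every issue; overall, the employer prevails.

employer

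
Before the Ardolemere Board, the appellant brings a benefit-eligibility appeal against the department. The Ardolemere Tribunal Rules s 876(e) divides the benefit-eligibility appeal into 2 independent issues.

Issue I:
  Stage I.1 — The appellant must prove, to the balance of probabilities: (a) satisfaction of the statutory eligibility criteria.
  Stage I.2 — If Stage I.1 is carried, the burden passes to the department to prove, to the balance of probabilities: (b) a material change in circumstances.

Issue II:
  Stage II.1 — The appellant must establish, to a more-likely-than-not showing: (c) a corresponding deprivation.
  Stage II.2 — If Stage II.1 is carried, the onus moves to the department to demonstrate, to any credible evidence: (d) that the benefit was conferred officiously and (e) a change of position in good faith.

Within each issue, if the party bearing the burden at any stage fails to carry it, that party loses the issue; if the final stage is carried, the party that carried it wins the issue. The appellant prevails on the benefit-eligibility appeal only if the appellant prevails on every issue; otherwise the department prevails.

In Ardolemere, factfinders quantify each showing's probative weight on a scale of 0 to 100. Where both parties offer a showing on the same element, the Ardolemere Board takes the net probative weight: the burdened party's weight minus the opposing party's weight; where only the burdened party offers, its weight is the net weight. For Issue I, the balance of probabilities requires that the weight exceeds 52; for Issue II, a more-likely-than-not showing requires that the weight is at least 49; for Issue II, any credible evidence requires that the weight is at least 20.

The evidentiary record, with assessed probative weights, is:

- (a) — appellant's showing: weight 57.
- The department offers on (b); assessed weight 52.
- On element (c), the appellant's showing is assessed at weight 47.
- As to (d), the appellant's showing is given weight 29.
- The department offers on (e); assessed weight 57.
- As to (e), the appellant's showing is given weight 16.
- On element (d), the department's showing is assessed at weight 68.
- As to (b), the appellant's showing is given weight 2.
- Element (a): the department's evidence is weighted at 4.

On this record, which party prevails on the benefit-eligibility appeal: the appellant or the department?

— Issue I —
Stage I.1 — burden on appellant; standard: the balance of probabilities (weight exceeds 52).
    (a): 57 − 4 = 53 > 52 [met]
  Stage I.1 carried; the burden shifts to the department.
Stage I.2 — burden on department; standard: the balance of probabilities (weight exceeds 52).
    (b): 52 − 2 = 50 ≤ 52 [not met]
  The department does not carry Stage I.2.
The analysis ends at Stage I.2; the appellant prevails on this issue.
— Issue II —
Stage II.1 — burden on appellant; standard: a more-likely-than-not showing (weight is at least 49).
    (c): 47 < 49 [not met]
  Not every element is met, so the appellant fails to carry Stage II.1.
The department prevails on this issue.
Per-issue: Issue I → appellant; Issue II → department. The appellant must prevail on every issue; overall, the department prevails.

department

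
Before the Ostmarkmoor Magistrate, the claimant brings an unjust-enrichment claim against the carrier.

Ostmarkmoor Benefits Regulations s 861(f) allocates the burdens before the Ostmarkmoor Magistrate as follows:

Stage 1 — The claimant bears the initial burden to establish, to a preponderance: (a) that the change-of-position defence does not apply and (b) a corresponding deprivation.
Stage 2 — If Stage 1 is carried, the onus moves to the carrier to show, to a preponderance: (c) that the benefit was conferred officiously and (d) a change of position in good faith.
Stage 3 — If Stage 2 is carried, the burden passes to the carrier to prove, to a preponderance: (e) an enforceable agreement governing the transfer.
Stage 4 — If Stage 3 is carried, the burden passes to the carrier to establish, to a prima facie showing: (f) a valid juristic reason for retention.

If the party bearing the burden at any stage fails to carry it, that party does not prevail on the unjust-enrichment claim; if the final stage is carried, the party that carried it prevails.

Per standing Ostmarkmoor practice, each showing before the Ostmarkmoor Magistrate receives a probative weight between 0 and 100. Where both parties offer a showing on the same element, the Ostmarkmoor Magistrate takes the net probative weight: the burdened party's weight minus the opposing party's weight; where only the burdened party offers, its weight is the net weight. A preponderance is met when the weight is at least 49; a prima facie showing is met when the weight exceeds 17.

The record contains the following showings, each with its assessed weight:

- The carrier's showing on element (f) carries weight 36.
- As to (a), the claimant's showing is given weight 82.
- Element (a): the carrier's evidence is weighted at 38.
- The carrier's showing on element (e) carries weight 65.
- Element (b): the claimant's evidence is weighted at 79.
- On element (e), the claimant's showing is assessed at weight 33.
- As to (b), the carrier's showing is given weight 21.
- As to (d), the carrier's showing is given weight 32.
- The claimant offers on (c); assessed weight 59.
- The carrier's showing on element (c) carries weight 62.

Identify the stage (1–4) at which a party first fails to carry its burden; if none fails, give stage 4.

Stage 1 (claimant, a preponderance, weight is at least 49): (a) net 82−38=44 < 49 — fails; (b) net 79−21=58 ≥ 49 — meets.
  Not every element is met, so the claimant fails to carry Stage 1.
The carrier prevails.

stage 1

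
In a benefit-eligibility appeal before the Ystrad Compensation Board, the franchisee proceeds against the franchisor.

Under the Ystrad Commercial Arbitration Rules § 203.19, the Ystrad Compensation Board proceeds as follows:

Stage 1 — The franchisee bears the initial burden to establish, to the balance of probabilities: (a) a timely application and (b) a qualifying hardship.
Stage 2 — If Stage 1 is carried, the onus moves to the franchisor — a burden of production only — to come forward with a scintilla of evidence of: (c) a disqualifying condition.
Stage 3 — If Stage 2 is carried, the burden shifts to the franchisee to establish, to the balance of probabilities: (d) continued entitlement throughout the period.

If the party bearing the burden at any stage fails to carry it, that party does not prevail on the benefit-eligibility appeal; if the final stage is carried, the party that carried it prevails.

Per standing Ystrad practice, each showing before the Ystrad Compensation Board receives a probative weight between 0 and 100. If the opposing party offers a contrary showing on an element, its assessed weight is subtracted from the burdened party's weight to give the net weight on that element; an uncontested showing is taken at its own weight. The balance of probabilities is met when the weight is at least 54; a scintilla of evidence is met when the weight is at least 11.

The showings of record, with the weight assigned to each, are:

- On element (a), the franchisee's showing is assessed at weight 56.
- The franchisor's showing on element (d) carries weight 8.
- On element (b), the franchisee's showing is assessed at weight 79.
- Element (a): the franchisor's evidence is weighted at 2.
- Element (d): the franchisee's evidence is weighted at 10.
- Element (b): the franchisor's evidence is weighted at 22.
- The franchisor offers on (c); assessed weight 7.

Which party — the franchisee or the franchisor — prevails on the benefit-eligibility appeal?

Stage 1 (franchisee, the balance of probabilities, weight is at least 54): (a) net 56−2=54 ≥ 54 — meets; (b) net 79−22=57 ≥ 54 — meets.
  All elements met. The burden passes to the franchisor.
Stage 2 (franchisor, a scintilla of evidence, weight is at least 11): (c) 7 < 11 — fails.
  Not every element is met, so the franchisor fails to carry Stage 2.
The analysis ends at Stage 2; the franchisee prevails.

franchisee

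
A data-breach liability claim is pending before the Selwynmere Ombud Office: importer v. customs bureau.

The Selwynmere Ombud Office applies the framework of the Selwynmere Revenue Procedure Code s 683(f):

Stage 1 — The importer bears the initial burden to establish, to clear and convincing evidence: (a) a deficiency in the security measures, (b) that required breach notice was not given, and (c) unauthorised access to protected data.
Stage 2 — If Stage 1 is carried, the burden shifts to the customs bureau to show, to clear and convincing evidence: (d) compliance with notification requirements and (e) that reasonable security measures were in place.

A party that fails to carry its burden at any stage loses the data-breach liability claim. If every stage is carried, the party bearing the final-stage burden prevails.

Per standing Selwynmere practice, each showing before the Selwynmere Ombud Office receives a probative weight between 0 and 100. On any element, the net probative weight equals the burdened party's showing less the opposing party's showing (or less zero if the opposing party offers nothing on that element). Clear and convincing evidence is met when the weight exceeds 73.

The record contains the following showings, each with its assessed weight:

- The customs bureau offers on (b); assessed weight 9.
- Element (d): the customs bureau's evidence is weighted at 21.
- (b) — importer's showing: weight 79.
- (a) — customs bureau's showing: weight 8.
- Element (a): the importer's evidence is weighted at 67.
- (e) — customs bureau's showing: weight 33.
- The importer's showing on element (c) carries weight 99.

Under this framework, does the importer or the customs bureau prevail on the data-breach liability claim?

customs bureau

At Stage 1 the importer must meet clear and convincing evidence (weight exceeds 73): on (a) the weight is 67 less the opposing 8 gives net 59, ≤ 73, so (a) does not meet the standard; on (b) the weight is 79 less the opposing 9 gives net 70, ≤ 73, so (b) does not meet the standard; on (c) the weight is 99, which does exceed 73, so (c) meets the standard.
  Not every element is met, so the importer fails to carry Stage 1.
So the customs bureau prevails.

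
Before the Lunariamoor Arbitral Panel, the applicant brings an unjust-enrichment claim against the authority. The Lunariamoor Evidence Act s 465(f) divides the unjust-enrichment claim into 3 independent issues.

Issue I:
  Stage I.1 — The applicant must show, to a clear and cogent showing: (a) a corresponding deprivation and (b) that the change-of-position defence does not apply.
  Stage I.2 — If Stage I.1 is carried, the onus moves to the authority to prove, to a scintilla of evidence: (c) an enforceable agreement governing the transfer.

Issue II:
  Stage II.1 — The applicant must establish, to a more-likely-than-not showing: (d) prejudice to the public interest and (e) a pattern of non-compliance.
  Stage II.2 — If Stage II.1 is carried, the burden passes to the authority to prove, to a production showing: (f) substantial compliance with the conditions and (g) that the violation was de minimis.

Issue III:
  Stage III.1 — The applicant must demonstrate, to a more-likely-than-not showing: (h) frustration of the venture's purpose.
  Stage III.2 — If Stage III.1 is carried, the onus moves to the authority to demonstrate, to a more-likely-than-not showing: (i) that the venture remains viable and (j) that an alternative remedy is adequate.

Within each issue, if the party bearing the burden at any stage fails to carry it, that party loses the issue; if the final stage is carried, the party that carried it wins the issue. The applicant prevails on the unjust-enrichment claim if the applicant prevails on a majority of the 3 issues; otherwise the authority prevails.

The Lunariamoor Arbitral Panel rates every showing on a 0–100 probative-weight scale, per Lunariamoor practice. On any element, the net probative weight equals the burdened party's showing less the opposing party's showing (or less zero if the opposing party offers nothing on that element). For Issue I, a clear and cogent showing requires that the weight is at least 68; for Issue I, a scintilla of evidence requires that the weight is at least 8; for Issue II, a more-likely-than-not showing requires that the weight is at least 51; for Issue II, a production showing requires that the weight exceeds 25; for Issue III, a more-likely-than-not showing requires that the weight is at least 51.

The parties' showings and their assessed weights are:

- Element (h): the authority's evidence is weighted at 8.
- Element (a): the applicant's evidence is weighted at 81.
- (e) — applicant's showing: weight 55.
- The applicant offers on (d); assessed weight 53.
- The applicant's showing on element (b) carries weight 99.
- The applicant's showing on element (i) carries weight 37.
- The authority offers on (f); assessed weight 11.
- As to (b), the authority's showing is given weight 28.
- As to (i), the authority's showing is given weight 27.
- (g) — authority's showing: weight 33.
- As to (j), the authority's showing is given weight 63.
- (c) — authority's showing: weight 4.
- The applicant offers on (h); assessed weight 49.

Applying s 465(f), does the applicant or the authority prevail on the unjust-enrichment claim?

— Issue I —
Stage I.1 — burden on applicant; standard: a clear and cogent showing (weight is at least 68).
    (a): 81 ≥ 68 [met]
    (b): 99 − 28 = 71 ≥ 68 [met]
  Stage I.1 carried; the burden shifts to the authority.
Stage I.2 — burden on authority; standard: a scintilla of evidence (weight is at least 8).
    (c): 4 < 8 [not met]
  Stage I.2 not carried; the authority fails its burden.
The analysis ends at Stage I.2; the applicant prevails on this issue.
— Issue II —
At Stage II.1 the applicant must meet a more-likely-than-not showing (weight is at least 51): on (d) the weight is 53, which does reach 51, so (d) meets the standard; on (e) the weight is 55, which does reach 51, so (e) meets the standard.
  The applicant carries Stage II.1; the authority now bears the burden.
At Stage II.2 the authority must meet a production showing (weight exceeds 25): on (f) the weight is 11, which does not exceed 25, so (f) does not meet the standard; on (g) the weight is 33, > 25, so (g) meets the standard.
  Not every element is met, so the authority fails to carry Stage II.2.
The analysis ends at Stage II.2; the applicant prevails on this issue.
— Issue III —
Stage III.1 (applicant, a more-likely-than-not showing, weight is at least 51): (h) net 49−8=41 < 51 — fails.
  The applicant does not carry Stage III.1.
So the authority prevails on this issue.
Per-issue: Issue I → applicant; Issue II → applicant; Issue III → authority. The applicant must prevail on a majority of issues; overall, the applicant prevails.

applicant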